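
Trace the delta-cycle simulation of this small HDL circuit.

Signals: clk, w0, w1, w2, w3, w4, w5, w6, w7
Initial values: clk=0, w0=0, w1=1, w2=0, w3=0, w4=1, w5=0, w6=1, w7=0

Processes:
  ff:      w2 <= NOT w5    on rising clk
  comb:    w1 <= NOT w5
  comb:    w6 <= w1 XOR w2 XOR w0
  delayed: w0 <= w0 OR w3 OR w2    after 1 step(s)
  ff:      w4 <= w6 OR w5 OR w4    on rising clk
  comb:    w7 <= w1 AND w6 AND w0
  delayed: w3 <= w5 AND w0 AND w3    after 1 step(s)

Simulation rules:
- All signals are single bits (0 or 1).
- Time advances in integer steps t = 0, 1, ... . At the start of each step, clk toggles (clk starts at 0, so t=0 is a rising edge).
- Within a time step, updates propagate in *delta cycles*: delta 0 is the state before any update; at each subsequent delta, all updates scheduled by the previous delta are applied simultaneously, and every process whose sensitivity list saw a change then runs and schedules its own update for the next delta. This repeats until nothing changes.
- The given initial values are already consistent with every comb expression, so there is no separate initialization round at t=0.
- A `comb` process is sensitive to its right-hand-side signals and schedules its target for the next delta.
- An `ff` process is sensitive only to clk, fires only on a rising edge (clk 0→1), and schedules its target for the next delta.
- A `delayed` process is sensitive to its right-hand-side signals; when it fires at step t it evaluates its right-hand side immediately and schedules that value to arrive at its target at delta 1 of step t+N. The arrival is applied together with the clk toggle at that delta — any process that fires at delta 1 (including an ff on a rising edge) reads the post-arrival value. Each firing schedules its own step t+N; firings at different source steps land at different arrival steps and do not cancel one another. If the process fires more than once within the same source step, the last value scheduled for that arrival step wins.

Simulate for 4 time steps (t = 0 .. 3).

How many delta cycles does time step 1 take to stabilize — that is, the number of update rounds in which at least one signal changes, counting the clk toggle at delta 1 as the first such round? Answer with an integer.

t=0 Δ0: w6=1 w5=0 w3=0 w7=0 w1=1 w4=1 clk=0 w0=0 w2=0
  Δ1: clk:0→1
  Δ2: w2:0→1
  Δ3: w6:1→0
  (3Δ to stable)
t=1 Δ0: w6=0 w5=0 w3=0 w7=0 w1=1 w4=1 clk=1 w0=0 w2=1
  Δ1: clk:1→0, w0:0→1
  Δ2: w6:0→1
  Δ3: w7:0→1
  (3Δ to stable)
t=2 Δ0: w6=1 w5=0 w3=0 w7=1 w1=1 w4=1 clk=0 w0=1 w2=1
  Δ1: clk:0→1
  (1Δ to stable)
t=3 Δ0: w6=1 w5=0 w3=0 w7=1 w1=1 w4=1 clk=1 w0=1 w2=1
  Δ1: clk:1→0
  (1Δ to stable)

3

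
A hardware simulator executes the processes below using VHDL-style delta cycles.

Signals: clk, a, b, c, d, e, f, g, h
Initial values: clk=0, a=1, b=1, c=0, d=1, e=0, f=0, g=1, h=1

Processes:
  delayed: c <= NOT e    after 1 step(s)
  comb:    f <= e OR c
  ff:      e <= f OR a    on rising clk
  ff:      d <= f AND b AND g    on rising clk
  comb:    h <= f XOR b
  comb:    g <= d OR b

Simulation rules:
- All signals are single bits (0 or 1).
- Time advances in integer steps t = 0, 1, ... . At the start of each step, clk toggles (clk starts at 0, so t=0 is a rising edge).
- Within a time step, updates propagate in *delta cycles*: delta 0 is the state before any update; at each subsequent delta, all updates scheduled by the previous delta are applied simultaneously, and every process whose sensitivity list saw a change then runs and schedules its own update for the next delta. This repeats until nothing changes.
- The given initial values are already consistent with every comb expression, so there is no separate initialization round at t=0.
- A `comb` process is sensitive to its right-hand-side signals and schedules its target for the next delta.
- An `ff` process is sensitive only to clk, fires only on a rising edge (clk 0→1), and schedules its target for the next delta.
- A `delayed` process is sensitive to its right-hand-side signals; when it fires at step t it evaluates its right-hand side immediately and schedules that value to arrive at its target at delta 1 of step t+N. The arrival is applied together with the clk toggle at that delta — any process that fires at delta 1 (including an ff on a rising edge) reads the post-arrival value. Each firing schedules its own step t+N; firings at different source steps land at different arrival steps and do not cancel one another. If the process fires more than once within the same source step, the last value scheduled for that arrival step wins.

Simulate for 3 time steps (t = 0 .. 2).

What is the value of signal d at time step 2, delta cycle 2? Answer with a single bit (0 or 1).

t=0 Δ0: c=0 d=1 b=1 e=0 g=1 h=1 a=1 f=0 clk=0
  Δ1: clk:0→1
  Δ2: d:1→0, e:0→1
  Δ3: f:0→1
  Δ4: h:1→0
  (4Δ to stable)
t=1 Δ0: c=0 d=0 b=1 e=1 g=1 h=0 a=1 f=1 clk=1
  Δ1: clk:1→0
  (1Δ to stable)
t=2 Δ0: c=0 d=0 b=1 e=1 g=1 h=0 a=1 f=1 clk=0
  Δ1: clk:0→1
  Δ2: d:0→1
  (2Δ to stable)

1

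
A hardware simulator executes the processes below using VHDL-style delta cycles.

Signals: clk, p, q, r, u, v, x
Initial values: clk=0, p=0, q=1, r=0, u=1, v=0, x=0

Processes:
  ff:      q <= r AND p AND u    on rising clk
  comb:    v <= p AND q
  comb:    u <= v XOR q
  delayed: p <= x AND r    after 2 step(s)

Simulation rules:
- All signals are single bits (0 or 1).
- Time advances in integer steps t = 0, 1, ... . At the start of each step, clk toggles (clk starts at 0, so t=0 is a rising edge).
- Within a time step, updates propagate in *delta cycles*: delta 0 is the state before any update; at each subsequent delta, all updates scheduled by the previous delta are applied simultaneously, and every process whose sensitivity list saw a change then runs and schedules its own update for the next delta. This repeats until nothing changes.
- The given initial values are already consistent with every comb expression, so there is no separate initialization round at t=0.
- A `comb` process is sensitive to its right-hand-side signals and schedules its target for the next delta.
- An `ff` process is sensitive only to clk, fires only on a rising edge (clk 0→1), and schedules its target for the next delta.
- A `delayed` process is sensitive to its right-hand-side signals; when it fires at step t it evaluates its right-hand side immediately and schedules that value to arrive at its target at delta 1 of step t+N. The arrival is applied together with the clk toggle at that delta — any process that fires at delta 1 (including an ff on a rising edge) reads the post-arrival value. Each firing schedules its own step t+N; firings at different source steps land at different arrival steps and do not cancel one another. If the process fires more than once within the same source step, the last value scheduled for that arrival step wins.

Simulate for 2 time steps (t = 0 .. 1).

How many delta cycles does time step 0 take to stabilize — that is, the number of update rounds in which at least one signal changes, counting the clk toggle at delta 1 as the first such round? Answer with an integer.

3

t=0 Δ0: u=1 p=0 r=0 x=0 q=1 v=0 clk=0
  Δ1: clk:0→1
  Δ2: q:1→0
  Δ3: u:1→0
  (3Δ to stable)
t=1 Δ0: u=0 p=0 r=0 x=0 q=0 v=0 clk=1
  Δ1: clk:1→0
  (1Δ to stable)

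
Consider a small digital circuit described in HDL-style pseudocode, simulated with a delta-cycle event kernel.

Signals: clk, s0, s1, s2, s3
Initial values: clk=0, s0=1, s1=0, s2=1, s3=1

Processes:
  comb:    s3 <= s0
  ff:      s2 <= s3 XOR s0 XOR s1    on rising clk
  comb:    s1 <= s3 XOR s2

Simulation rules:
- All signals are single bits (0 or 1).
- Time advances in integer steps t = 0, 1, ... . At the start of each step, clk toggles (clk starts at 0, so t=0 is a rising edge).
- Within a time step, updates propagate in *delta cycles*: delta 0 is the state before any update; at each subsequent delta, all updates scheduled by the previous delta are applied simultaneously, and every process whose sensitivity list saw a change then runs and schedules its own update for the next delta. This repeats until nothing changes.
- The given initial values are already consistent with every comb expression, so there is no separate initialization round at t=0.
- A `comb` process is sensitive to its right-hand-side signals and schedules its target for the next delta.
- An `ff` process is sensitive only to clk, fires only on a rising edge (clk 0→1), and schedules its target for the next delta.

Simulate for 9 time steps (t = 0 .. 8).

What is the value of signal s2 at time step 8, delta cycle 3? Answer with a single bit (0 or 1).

0

t=0 Δ0: clk=0 s1=0 s3=1 s0=1 s2=1
  Δ1: clk:0→1
  Δ2: s2:1→0
  Δ3: s1:0→1
  (3Δ to stable)
t=1 Δ0: clk=1 s1=1 s3=1 s0=1 s2=0
  Δ1: clk:1→0
  (1Δ to stable)
t=2 Δ0: clk=0 s1=1 s3=1 s0=1 s2=0
  Δ1: clk:0→1
  Δ2: s2:0→1
  Δ3: s1:1→0
  (3Δ to stable)
t=3 Δ0: clk=1 s1=0 s3=1 s0=1 s2=1
  Δ1: clk:1→0
  (1Δ to stable)
t=4 Δ0: clk=0 s1=0 s3=1 s0=1 s2=1
  Δ1: clk:0→1
  Δ2: s2:1→0
  Δ3: s1:0→1
  (3Δ to stable)
t=5 Δ0: clk=1 s1=1 s3=1 s0=1 s2=0
  Δ1: clk:1→0
  (1Δ to stable)
t=6 Δ0: clk=0 s1=1 s3=1 s0=1 s2=0
  Δ1: clk:0→1
  Δ2: s2:0→1
  Δ3: s1:1→0
  (3Δ to stable)
t=7 Δ0: clk=1 s1=0 s3=1 s0=1 s2=1
  Δ1: clk:1→0
  (1Δ to stable)
t=8 Δ0: clk=0 s1=0 s3=1 s0=1 s2=1
  Δ1: clk:0→1
  Δ2: s2:1→0
  Δ3: s1:0→1
  (3Δ to stable)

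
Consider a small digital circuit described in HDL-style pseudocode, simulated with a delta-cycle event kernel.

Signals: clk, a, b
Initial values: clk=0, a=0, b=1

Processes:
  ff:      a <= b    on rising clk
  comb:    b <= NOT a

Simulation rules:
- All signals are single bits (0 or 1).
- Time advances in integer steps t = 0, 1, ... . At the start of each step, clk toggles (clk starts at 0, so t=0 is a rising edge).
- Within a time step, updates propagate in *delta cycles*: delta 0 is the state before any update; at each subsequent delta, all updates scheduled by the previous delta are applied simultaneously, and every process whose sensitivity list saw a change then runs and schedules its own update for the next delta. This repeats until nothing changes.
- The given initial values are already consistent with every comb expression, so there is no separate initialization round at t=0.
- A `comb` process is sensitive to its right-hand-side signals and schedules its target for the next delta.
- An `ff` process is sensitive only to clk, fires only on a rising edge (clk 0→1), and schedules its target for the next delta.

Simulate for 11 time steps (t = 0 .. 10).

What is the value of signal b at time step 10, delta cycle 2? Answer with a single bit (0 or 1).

0

[bits: b,a,clk]
t=0: Δ0=100 Δ1=101 Δ2=111 Δ3=011 | 3Δ
t=1: Δ0=011 Δ1=010 | 1Δ
t=2: Δ0=010 Δ1=011 Δ2=001 Δ3=101 | 3Δ
t=3: Δ0=101 Δ1=100 | 1Δ
t=4: Δ0=100 Δ1=101 Δ2=111 Δ3=011 | 3Δ
t=5: Δ0=011 Δ1=010 | 1Δ
t=6: Δ0=010 Δ1=011 Δ2=001 Δ3=101 | 3Δ
t=7: Δ0=101 Δ1=100 | 1Δ
t=8: Δ0=100 Δ1=101 Δ2=111 Δ3=011 | 3Δ
t=9: Δ0=011 Δ1=010 | 1Δ
t=10: Δ0=010 Δ1=011 Δ2=001 Δ3=101 | 3Δ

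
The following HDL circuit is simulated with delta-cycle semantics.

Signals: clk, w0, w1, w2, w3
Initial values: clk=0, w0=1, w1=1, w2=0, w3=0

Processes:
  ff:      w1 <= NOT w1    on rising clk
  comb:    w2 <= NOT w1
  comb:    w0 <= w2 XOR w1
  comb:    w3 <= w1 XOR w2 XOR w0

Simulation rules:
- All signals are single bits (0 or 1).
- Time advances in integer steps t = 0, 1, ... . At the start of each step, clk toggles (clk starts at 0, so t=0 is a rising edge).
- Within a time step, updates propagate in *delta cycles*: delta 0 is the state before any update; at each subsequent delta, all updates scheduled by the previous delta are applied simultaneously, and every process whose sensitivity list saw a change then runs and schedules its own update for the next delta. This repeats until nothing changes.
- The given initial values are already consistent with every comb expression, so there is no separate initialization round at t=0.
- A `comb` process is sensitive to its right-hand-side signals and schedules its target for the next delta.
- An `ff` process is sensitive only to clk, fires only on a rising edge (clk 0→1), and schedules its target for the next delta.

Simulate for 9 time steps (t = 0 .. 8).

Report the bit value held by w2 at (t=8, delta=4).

1

t=0 Δ0: w0=1 clk=0 w1=1 w3=0 w2=0
  Δ1: clk:0→1
  Δ2: w1:1→0
  Δ3: w0:1→0, w3:0→1, w2:0→1
  Δ4: w0:0→1
  Δ5: w3:1→0
  (5Δ to stable)
t=1 Δ0: w0=1 clk=1 w1=0 w3=0 w2=1
  Δ1: clk:1→0
  (1Δ to stable)
t=2 Δ0: w0=1 clk=0 w1=0 w3=0 w2=1
  Δ1: clk:0→1
  Δ2: w1:0→1
  Δ3: w0:1→0, w3:0→1, w2:1→0
  Δ4: w0:0→1
  Δ5: w3:1→0
  (5Δ to stable)
t=3 Δ0: w0=1 clk=1 w1=1 w3=0 w2=0
  Δ1: clk:1→0
  (1Δ to stable)
t=4 Δ0: w0=1 clk=0 w1=1 w3=0 w2=0
  Δ1: clk:0→1
  Δ2: w1:1→0
  Δ3: w0:1→0, w3:0→1, w2:0→1
  Δ4: w0:0→1
  Δ5: w3:1→0
  (5Δ to stable)
t=5 Δ0: w0=1 clk=1 w1=0 w3=0 w2=1
  Δ1: clk:1→0
  (1Δ to stable)
t=6 Δ0: w0=1 clk=0 w1=0 w3=0 w2=1
  Δ1: clk:0→1
  Δ2: w1:0→1
  Δ3: w0:1→0, w3:0→1, w2:1→0
  Δ4: w0:0→1
  Δ5: w3:1→0
  (5Δ to stable)
t=7 Δ0: w0=1 clk=1 w1=1 w3=0 w2=0
  Δ1: clk:1→0
  (1Δ to stable)
t=8 Δ0: w0=1 clk=0 w1=1 w3=0 w2=0
  Δ1: clk:0→1
  Δ2: w1:1→0
  Δ3: w0:1→0, w3:0→1, w2:0→1
  Δ4: w0:0→1
  Δ5: w3:1→0
  (5Δ to stable)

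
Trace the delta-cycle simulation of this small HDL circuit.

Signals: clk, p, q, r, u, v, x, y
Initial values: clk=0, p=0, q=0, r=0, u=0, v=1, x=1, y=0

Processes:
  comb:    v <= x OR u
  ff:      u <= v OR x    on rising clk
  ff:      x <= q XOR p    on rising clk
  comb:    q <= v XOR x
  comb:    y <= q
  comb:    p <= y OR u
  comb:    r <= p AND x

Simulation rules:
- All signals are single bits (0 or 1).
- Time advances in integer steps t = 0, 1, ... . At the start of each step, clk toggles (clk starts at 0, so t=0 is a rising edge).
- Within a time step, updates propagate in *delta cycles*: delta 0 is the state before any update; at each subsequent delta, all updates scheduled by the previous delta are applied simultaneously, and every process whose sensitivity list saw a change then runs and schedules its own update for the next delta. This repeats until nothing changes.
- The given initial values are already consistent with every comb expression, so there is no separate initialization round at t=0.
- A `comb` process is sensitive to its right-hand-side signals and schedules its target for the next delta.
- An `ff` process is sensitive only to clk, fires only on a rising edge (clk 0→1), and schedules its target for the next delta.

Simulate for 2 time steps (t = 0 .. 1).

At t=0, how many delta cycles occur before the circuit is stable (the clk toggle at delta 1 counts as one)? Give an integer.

t=0 Δ0: u=0 p=0 r=0 v=1 q=0 y=0 clk=0 x=1
  Δ1: clk:0→1
  Δ2: u:0→1, x:1→0
  Δ3: p:0→1, q:0→1
  Δ4: y:0→1
  (4Δ to stable)
t=1 Δ0: u=1 p=1 r=0 v=1 q=1 y=1 clk=1 x=0
  Δ1: clk:1→0
  (1Δ to stable)

4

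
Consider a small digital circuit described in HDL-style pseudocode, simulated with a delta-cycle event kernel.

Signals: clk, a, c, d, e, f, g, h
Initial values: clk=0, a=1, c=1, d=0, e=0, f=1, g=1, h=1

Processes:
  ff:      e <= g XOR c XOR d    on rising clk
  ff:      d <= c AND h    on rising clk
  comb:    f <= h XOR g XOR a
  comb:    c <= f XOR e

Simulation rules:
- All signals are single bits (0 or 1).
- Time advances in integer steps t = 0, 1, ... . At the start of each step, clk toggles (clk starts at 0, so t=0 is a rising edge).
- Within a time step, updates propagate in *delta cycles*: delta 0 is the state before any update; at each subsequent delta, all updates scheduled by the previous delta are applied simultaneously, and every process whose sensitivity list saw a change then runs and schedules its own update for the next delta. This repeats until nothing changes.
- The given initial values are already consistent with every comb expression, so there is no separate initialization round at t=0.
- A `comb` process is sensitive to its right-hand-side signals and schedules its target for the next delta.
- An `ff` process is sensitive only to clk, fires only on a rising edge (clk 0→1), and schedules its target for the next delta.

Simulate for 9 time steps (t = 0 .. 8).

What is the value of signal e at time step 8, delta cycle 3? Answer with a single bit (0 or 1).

t0.Δ0 a=1 h=1 f=1 clk=0 g=1 c=1 e=0 d=0
t0.Δ1 a=1 h=1 f=1 clk=1 g=1 c=1 e=0 d=0
t0.Δ2 a=1 h=1 f=1 clk=1 g=1 c=1 e=0 d=1
t1.Δ0 a=1 h=1 f=1 clk=1 g=1 c=1 e=0 d=1
t1.Δ1 a=1 h=1 f=1 clk=0 g=1 c=1 e=0 d=1
t2.Δ0 a=1 h=1 f=1 clk=0 g=1 c=1 e=0 d=1
t2.Δ1 a=1 h=1 f=1 clk=1 g=1 c=1 e=0 d=1
t2.Δ2 a=1 h=1 f=1 clk=1 g=1 c=1 e=1 d=1
t2.Δ3 a=1 h=1 f=1 clk=1 g=1 c=0 e=1 d=1
t3.Δ0 a=1 h=1 f=1 clk=1 g=1 c=0 e=1 d=1
t3.Δ1 a=1 h=1 f=1 clk=0 g=1 c=0 e=1 d=1
t4.Δ0 a=1 h=1 f=1 clk=0 g=1 c=0 e=1 d=1
t4.Δ1 a=1 h=1 f=1 clk=1 g=1 c=0 e=1 d=1
t4.Δ2 a=1 h=1 f=1 clk=1 g=1 c=0 e=0 d=0
t4.Δ3 a=1 h=1 f=1 clk=1 g=1 c=1 e=0 d=0
t5.Δ0 a=1 h=1 f=1 clk=1 g=1 c=1 e=0 d=0
t5.Δ1 a=1 h=1 f=1 clk=0 g=1 c=1 e=0 d=0
t6.Δ0 a=1 h=1 f=1 clk=0 g=1 c=1 e=0 d=0
t6.Δ1 a=1 h=1 f=1 clk=1 g=1 c=1 e=0 d=0
t6.Δ2 a=1 h=1 f=1 clk=1 g=1 c=1 e=0 d=1
t7.Δ0 a=1 h=1 f=1 clk=1 g=1 c=1 e=0 d=1
t7.Δ1 a=1 h=1 f=1 clk=0 g=1 c=1 e=0 d=1
t8.Δ0 a=1 h=1 f=1 clk=0 g=1 c=1 e=0 d=1
t8.Δ1 a=1 h=1 f=1 clk=1 g=1 c=1 e=0 d=1
t8.Δ2 a=1 h=1 f=1 clk=1 g=1 c=1 e=1 d=1
t8.Δ3 a=1 h=1 f=1 clk=1 g=1 c=0 e=1 d=1

1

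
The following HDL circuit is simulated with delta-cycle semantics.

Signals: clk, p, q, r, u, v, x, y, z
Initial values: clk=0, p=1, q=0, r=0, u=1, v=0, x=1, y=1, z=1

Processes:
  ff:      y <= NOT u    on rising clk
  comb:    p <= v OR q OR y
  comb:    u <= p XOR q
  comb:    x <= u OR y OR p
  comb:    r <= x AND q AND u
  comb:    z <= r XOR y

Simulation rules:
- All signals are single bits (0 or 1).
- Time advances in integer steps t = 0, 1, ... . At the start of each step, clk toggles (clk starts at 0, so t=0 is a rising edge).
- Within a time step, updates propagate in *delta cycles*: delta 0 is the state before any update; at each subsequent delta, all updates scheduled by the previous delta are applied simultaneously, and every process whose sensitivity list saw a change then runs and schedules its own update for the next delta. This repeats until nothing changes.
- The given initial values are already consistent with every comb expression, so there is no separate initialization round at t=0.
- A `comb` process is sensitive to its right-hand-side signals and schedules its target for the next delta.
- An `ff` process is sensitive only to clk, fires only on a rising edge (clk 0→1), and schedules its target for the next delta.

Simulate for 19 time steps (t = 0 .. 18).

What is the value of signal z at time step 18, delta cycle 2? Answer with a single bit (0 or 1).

[bits: y,z,clk,r,p,q,x,v,u]
t=0: Δ0=110010101 Δ1=111010101 Δ2=011010101 Δ3=001000101 Δ4=001000100 Δ5=001000000 | 5Δ
t=1: Δ0=001000000 Δ1=000000000 | 1Δ
t=2: Δ0=000000000 Δ1=001000000 Δ2=101000000 Δ3=111010100 Δ4=111010101 | 4Δ
t=3: Δ0=111010101 Δ1=110010101 | 1Δ
t=4: Δ0=110010101 Δ1=111010101 Δ2=011010101 Δ3=001000101 Δ4=001000100 Δ5=001000000 | 5Δ
t=5: Δ0=001000000 Δ1=000000000 | 1Δ
t=6: Δ0=000000000 Δ1=001000000 Δ2=101000000 Δ3=111010100 Δ4=111010101 | 4Δ
t=7: Δ0=111010101 Δ1=110010101 | 1Δ
t=8: Δ0=110010101 Δ1=111010101 Δ2=011010101 Δ3=001000101 Δ4=001000100 Δ5=001000000 | 5Δ
t=9: Δ0=001000000 Δ1=000000000 | 1Δ
t=10: Δ0=000000000 Δ1=001000000 Δ2=101000000 Δ3=111010100 Δ4=111010101 | 4Δ
t=11: Δ0=111010101 Δ1=110010101 | 1Δ
t=12: Δ0=110010101 Δ1=111010101 Δ2=011010101 Δ3=001000101 Δ4=001000100 Δ5=001000000 | 5Δ
t=13: Δ0=001000000 Δ1=000000000 | 1Δ
t=14: Δ0=000000000 Δ1=001000000 Δ2=101000000 Δ3=111010100 Δ4=111010101 | 4Δ
t=15: Δ0=111010101 Δ1=110010101 | 1Δ
t=16: Δ0=110010101 Δ1=111010101 Δ2=011010101 Δ3=001000101 Δ4=001000100 Δ5=001000000 | 5Δ
t=17: Δ0=001000000 Δ1=000000000 | 1Δ
t=18: Δ0=000000000 Δ1=001000000 Δ2=101000000 Δ3=111010100 Δ4=111010101 | 4Δ

0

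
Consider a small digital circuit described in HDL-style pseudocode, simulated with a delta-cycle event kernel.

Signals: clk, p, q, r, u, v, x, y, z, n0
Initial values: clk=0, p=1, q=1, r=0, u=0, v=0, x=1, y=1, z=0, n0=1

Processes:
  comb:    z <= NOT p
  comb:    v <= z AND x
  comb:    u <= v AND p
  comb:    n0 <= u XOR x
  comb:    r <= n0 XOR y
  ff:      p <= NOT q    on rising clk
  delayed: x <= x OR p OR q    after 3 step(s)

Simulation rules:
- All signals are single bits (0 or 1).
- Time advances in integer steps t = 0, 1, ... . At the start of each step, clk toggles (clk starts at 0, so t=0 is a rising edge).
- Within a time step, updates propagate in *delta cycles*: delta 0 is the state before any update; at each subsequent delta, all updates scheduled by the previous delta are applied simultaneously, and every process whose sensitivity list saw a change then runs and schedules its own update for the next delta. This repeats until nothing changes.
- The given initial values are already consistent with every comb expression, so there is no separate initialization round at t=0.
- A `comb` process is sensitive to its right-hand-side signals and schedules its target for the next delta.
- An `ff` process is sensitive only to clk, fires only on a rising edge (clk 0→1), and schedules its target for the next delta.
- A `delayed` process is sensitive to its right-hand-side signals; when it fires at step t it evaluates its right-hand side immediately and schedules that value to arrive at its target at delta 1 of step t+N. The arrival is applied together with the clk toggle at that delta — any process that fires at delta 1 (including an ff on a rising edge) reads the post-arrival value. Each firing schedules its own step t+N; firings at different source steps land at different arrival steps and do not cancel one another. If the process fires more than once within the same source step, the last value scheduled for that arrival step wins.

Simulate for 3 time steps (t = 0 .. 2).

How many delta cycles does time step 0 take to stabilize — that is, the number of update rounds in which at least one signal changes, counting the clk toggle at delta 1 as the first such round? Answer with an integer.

[bits: clk,r,z,q,v,p,n0,y,x,u]
t=0: Δ0=0001011110 Δ1=1001011110 Δ2=1001001110 Δ3=1011001110 Δ4=1011101110 | 4Δ
t=1: Δ0=1011101110 Δ1=0011101110 | 1Δ
t=2: Δ0=0011101110 Δ1=1011101110 | 1Δ

4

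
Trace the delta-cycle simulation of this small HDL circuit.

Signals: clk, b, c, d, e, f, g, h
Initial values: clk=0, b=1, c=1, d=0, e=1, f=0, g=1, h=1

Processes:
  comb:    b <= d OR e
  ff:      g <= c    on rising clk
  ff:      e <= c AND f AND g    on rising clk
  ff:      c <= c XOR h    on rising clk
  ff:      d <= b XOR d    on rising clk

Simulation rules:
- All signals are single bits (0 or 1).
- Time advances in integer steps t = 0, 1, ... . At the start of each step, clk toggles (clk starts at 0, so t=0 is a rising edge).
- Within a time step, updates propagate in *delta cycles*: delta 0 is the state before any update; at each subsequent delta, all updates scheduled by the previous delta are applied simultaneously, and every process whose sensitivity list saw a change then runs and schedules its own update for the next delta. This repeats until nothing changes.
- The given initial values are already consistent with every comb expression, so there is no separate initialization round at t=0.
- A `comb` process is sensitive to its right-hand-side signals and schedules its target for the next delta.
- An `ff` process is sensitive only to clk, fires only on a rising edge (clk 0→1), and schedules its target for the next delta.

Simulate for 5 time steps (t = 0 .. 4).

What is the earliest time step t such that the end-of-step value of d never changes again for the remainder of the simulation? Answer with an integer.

[bits: e,f,clk,b,h,d,c,g]
t=0: Δ0=10011011 Δ1=10111011 Δ2=00111101 | 2Δ
t=1: Δ0=00111101 Δ1=00011101 | 1Δ
t=2: Δ0=00011101 Δ1=00111101 Δ2=00111010 Δ3=00101010 | 3Δ
t=3: Δ0=00101010 Δ1=00001010 | 1Δ
t=4: Δ0=00001010 Δ1=00101010 Δ2=00101001 | 2Δ

2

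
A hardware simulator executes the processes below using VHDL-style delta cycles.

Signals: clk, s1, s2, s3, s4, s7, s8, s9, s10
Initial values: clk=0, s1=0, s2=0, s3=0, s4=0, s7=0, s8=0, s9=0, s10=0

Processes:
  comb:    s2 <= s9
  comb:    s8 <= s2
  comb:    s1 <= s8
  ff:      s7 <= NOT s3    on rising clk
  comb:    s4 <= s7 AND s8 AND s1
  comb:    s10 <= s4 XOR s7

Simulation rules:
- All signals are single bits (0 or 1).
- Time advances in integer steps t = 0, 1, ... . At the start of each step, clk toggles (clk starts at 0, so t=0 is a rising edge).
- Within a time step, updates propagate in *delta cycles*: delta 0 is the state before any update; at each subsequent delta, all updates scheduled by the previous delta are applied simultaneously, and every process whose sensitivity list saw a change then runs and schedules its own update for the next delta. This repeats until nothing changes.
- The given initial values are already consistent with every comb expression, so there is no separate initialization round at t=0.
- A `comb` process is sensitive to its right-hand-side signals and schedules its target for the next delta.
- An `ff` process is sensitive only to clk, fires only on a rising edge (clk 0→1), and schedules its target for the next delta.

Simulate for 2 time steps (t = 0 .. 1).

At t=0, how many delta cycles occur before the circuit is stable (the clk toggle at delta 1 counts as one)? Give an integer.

t0.Δ0 clk=0 s8=0 s4=0 s1=0 s10=0 s9=0 s2=0 s7=0 s3=0
t0.Δ1 clk=1 s8=0 s4=0 s1=0 s10=0 s9=0 s2=0 s7=0 s3=0
t0.Δ2 clk=1 s8=0 s4=0 s1=0 s10=0 s9=0 s2=0 s7=1 s3=0
t0.Δ3 clk=1 s8=0 s4=0 s1=0 s10=1 s9=0 s2=0 s7=1 s3=0
t1.Δ0 clk=1 s8=0 s4=0 s1=0 s10=1 s9=0 s2=0 s7=1 s3=0
t1.Δ1 clk=0 s8=0 s4=0 s1=0 s10=1 s9=0 s2=0 s7=1 s3=0

3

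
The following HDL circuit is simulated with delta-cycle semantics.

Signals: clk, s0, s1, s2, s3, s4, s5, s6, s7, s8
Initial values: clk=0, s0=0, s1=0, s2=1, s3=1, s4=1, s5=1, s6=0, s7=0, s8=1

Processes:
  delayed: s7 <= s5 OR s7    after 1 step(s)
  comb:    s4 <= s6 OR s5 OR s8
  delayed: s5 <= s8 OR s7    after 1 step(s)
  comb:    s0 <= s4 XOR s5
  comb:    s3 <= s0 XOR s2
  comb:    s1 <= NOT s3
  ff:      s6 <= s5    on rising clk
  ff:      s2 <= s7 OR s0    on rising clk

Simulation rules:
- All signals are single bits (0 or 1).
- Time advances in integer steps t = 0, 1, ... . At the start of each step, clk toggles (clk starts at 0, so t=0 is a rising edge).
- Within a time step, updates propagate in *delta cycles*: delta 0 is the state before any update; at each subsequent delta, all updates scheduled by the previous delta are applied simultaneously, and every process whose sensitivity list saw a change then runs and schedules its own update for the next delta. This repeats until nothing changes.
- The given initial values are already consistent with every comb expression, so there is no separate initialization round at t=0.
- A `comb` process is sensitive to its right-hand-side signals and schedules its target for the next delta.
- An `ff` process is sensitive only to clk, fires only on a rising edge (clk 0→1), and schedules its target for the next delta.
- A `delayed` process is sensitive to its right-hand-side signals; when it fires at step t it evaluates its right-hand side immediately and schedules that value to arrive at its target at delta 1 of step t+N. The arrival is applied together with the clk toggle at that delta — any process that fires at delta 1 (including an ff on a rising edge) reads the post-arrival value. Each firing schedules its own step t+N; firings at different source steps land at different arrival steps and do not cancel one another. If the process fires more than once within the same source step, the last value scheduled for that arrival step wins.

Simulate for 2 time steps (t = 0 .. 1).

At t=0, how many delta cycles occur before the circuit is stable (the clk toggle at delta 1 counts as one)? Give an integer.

t=0 Δ0: s6=0 s3=1 s2=1 s8=1 clk=0 s1=0 s4=1 s5=1 s7=0 s0=0
  Δ1: clk:0→1
  Δ2: s6:0→1, s2:1→0
  Δ3: s3:1→0
  Δ4: s1:0→1
  (4Δ to stable)
t=1 Δ0: s6=1 s3=0 s2=0 s8=1 clk=1 s1=1 s4=1 s5=1 s7=0 s0=0
  Δ1: clk:1→0
  (1Δ to stable)

4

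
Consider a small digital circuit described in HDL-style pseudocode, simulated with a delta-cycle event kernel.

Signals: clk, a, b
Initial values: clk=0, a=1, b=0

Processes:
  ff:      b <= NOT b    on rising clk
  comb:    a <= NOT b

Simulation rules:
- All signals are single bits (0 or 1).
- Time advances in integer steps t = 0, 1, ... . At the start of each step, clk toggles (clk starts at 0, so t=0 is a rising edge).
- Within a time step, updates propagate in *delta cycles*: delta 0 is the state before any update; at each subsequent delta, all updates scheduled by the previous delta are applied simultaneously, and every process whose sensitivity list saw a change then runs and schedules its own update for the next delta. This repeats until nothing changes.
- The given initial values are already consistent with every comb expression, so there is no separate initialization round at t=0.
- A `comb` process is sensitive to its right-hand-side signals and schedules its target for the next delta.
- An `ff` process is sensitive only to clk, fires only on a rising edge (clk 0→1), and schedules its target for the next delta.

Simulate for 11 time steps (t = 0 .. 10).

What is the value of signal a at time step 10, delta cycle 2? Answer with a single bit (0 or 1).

[bits: b,clk,a]
t=0: Δ0=001 Δ1=011 Δ2=111 Δ3=110 | 3Δ
t=1: Δ0=110 Δ1=100 | 1Δ
t=2: Δ0=100 Δ1=110 Δ2=010 Δ3=011 | 3Δ
t=3: Δ0=011 Δ1=001 | 1Δ
t=4: Δ0=001 Δ1=011 Δ2=111 Δ3=110 | 3Δ
t=5: Δ0=110 Δ1=100 | 1Δ
t=6: Δ0=100 Δ1=110 Δ2=010 Δ3=011 | 3Δ
t=7: Δ0=011 Δ1=001 | 1Δ
t=8: Δ0=001 Δ1=011 Δ2=111 Δ3=110 | 3Δ
t=9: Δ0=110 Δ1=100 | 1Δ
t=10: Δ0=100 Δ1=110 Δ2=010 Δ3=011 | 3Δ

0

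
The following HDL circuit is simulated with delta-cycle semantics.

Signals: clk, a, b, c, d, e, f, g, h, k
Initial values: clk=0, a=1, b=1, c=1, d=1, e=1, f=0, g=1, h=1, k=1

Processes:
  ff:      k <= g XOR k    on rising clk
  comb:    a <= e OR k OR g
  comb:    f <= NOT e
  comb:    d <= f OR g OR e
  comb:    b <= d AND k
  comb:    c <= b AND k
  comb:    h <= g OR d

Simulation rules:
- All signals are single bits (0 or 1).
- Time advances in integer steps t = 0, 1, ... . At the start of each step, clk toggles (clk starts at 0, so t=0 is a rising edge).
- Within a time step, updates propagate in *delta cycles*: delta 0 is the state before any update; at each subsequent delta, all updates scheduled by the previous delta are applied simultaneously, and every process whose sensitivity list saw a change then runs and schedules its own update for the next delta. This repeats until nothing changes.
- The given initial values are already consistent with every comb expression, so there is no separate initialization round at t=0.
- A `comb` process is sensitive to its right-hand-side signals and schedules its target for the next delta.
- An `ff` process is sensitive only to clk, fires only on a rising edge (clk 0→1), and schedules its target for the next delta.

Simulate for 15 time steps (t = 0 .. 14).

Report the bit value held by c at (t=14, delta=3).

t0.Δ0 e=1 clk=0 b=1 a=1 g=1 d=1 k=1 f=0 c=1 h=1
t0.Δ1 e=1 clk=1 b=1 a=1 g=1 d=1 k=1 f=0 c=1 h=1
t0.Δ2 e=1 clk=1 b=1 a=1 g=1 d=1 k=0 f=0 c=1 h=1
t0.Δ3 e=1 clk=1 b=0 a=1 g=1 d=1 k=0 f=0 c=0 h=1
t1.Δ0 e=1 clk=1 b=0 a=1 g=1 d=1 k=0 f=0 c=0 h=1
t1.Δ1 e=1 clk=0 b=0 a=1 g=1 d=1 k=0 f=0 c=0 h=1
t2.Δ0 e=1 clk=0 b=0 a=1 g=1 d=1 k=0 f=0 c=0 h=1
t2.Δ1 e=1 clk=1 b=0 a=1 g=1 d=1 k=0 f=0 c=0 h=1
t2.Δ2 e=1 clk=1 b=0 a=1 g=1 d=1 k=1 f=0 c=0 h=1
t2.Δ3 e=1 clk=1 b=1 a=1 g=1 d=1 k=1 f=0 c=0 h=1
t2.Δ4 e=1 clk=1 b=1 a=1 g=1 d=1 k=1 f=0 c=1 h=1
t3.Δ0 e=1 clk=1 b=1 a=1 g=1 d=1 k=1 f=0 c=1 h=1
t3.Δ1 e=1 clk=0 b=1 a=1 g=1 d=1 k=1 f=0 c=1 h=1
t4.Δ0 e=1 clk=0 b=1 a=1 g=1 d=1 k=1 f=0 c=1 h=1
t4.Δ1 e=1 clk=1 b=1 a=1 g=1 d=1 k=1 f=0 c=1 h=1
t4.Δ2 e=1 clk=1 b=1 a=1 g=1 d=1 k=0 f=0 c=1 h=1
t4.Δ3 e=1 clk=1 b=0 a=1 g=1 d=1 k=0 f=0 c=0 h=1
t5.Δ0 e=1 clk=1 b=0 a=1 g=1 d=1 k=0 f=0 c=0 h=1
t5.Δ1 e=1 clk=0 b=0 a=1 g=1 d=1 k=0 f=0 c=0 h=1
t6.Δ0 e=1 clk=0 b=0 a=1 g=1 d=1 k=0 f=0 c=0 h=1
t6.Δ1 e=1 clk=1 b=0 a=1 g=1 d=1 k=0 f=0 c=0 h=1
t6.Δ2 e=1 clk=1 b=0 a=1 g=1 d=1 k=1 f=0 c=0 h=1
t6.Δ3 e=1 clk=1 b=1 a=1 g=1 d=1 k=1 f=0 c=0 h=1
t6.Δ4 e=1 clk=1 b=1 a=1 g=1 d=1 k=1 f=0 c=1 h=1
t7.Δ0 e=1 clk=1 b=1 a=1 g=1 d=1 k=1 f=0 c=1 h=1
t7.Δ1 e=1 clk=0 b=1 a=1 g=1 d=1 k=1 f=0 c=1 h=1
t8.Δ0 e=1 clk=0 b=1 a=1 g=1 d=1 k=1 f=0 c=1 h=1
t8.Δ1 e=1 clk=1 b=1 a=1 g=1 d=1 k=1 f=0 c=1 h=1
t8.Δ2 e=1 clk=1 b=1 a=1 g=1 d=1 k=0 f=0 c=1 h=1
t8.Δ3 e=1 clk=1 b=0 a=1 g=1 d=1 k=0 f=0 c=0 h=1
t9.Δ0 e=1 clk=1 b=0 a=1 g=1 d=1 k=0 f=0 c=0 h=1
t9.Δ1 e=1 clk=0 b=0 a=1 g=1 d=1 k=0 f=0 c=0 h=1
t10.Δ0 e=1 clk=0 b=0 a=1 g=1 d=1 k=0 f=0 c=0 h=1
t10.Δ1 e=1 clk=1 b=0 a=1 g=1 d=1 k=0 f=0 c=0 h=1
t10.Δ2 e=1 clk=1 b=0 a=1 g=1 d=1 k=1 f=0 c=0 h=1
t10.Δ3 e=1 clk=1 b=1 a=1 g=1 d=1 k=1 f=0 c=0 h=1
t10.Δ4 e=1 clk=1 b=1 a=1 g=1 d=1 k=1 f=0 c=1 h=1
t11.Δ0 e=1 clk=1 b=1 a=1 g=1 d=1 k=1 f=0 c=1 h=1
t11.Δ1 e=1 clk=0 b=1 a=1 g=1 d=1 k=1 f=0 c=1 h=1
t12.Δ0 e=1 clk=0 b=1 a=1 g=1 d=1 k=1 f=0 c=1 h=1
t12.Δ1 e=1 clk=1 b=1 a=1 g=1 d=1 k=1 f=0 c=1 h=1
t12.Δ2 e=1 clk=1 b=1 a=1 g=1 d=1 k=0 f=0 c=1 h=1
t12.Δ3 e=1 clk=1 b=0 a=1 g=1 d=1 k=0 f=0 c=0 h=1
t13.Δ0 e=1 clk=1 b=0 a=1 g=1 d=1 k=0 f=0 c=0 h=1
t13.Δ1 e=1 clk=0 b=0 a=1 g=1 d=1 k=0 f=0 c=0 h=1
t14.Δ0 e=1 clk=0 b=0 a=1 g=1 d=1 k=0 f=0 c=0 h=1
t14.Δ1 e=1 clk=1 b=0 a=1 g=1 d=1 k=0 f=0 c=0 h=1
t14.Δ2 e=1 clk=1 b=0 a=1 g=1 d=1 k=1 f=0 c=0 h=1
t14.Δ3 e=1 clk=1 b=1 a=1 g=1 d=1 k=1 f=0 c=0 h=1
t14.Δ4 e=1 clk=1 b=1 a=1 g=1 d=1 k=1 f=0 c=1 h=1

0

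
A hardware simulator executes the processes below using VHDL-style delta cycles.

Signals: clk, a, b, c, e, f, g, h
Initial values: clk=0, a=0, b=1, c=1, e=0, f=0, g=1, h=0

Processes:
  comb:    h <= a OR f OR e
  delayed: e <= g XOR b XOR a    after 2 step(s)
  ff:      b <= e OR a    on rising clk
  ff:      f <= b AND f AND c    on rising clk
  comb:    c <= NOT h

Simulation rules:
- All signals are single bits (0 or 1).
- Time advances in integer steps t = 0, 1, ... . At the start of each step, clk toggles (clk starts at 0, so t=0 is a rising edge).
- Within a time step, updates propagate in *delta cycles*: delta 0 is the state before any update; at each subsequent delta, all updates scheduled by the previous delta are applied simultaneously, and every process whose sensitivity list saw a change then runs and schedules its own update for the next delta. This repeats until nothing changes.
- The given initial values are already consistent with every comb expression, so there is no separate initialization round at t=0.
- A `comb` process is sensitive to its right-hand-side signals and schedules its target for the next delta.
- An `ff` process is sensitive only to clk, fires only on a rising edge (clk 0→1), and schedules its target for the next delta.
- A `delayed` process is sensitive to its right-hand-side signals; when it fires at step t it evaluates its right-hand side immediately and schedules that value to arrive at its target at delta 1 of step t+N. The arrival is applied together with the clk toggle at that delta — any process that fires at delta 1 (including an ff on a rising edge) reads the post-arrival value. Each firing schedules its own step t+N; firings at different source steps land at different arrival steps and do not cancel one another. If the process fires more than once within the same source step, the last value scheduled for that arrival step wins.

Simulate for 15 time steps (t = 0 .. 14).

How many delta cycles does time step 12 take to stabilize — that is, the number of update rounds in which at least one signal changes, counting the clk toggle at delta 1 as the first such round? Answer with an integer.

3

t0.Δ0 f=0 e=0 clk=0 a=0 h=0 b=1 c=1 g=1
t0.Δ1 f=0 e=0 clk=1 a=0 h=0 b=1 c=1 g=1
t0.Δ2 f=0 e=0 clk=1 a=0 h=0 b=0 c=1 g=1
t1.Δ0 f=0 e=0 clk=1 a=0 h=0 b=0 c=1 g=1
t1.Δ1 f=0 e=0 clk=0 a=0 h=0 b=0 c=1 g=1
t2.Δ0 f=0 e=0 clk=0 a=0 h=0 b=0 c=1 g=1
t2.Δ1 f=0 e=1 clk=1 a=0 h=0 b=0 c=1 g=1
t2.Δ2 f=0 e=1 clk=1 a=0 h=1 b=1 c=1 g=1
t2.Δ3 f=0 e=1 clk=1 a=0 h=1 b=1 c=0 g=1
t3.Δ0 f=0 e=1 clk=1 a=0 h=1 b=1 c=0 g=1
t3.Δ1 f=0 e=1 clk=0 a=0 h=1 b=1 c=0 g=1
t4.Δ0 f=0 e=1 clk=0 a=0 h=1 b=1 c=0 g=1
t4.Δ1 f=0 e=0 clk=1 a=0 h=1 b=1 c=0 g=1
t4.Δ2 f=0 e=0 clk=1 a=0 h=0 b=0 c=0 g=1
t4.Δ3 f=0 e=0 clk=1 a=0 h=0 b=0 c=1 g=1
t5.Δ0 f=0 e=0 clk=1 a=0 h=0 b=0 c=1 g=1
t5.Δ1 f=0 e=0 clk=0 a=0 h=0 b=0 c=1 g=1
t6.Δ0 f=0 e=0 clk=0 a=0 h=0 b=0 c=1 g=1
t6.Δ1 f=0 e=1 clk=1 a=0 h=0 b=0 c=1 g=1
t6.Δ2 f=0 e=1 clk=1 a=0 h=1 b=1 c=1 g=1
t6.Δ3 f=0 e=1 clk=1 a=0 h=1 b=1 c=0 g=1
t7.Δ0 f=0 e=1 clk=1 a=0 h=1 b=1 c=0 g=1
t7.Δ1 f=0 e=1 clk=0 a=0 h=1 b=1 c=0 g=1
t8.Δ0 f=0 e=1 clk=0 a=0 h=1 b=1 c=0 g=1
t8.Δ1 f=0 e=0 clk=1 a=0 h=1 b=1 c=0 g=1
t8.Δ2 f=0 e=0 clk=1 a=0 h=0 b=0 c=0 g=1
t8.Δ3 f=0 e=0 clk=1 a=0 h=0 b=0 c=1 g=1
t9.Δ0 f=0 e=0 clk=1 a=0 h=0 b=0 c=1 g=1
t9.Δ1 f=0 e=0 clk=0 a=0 h=0 b=0 c=1 g=1
t10.Δ0 f=0 e=0 clk=0 a=0 h=0 b=0 c=1 g=1
t10.Δ1 f=0 e=1 clk=1 a=0 h=0 b=0 c=1 g=1
t10.Δ2 f=0 e=1 clk=1 a=0 h=1 b=1 c=1 g=1
t10.Δ3 f=0 e=1 clk=1 a=0 h=1 b=1 c=0 g=1
t11.Δ0 f=0 e=1 clk=1 a=0 h=1 b=1 c=0 g=1
t11.Δ1 f=0 e=1 clk=0 a=0 h=1 b=1 c=0 g=1
t12.Δ0 f=0 e=1 clk=0 a=0 h=1 b=1 c=0 g=1
t12.Δ1 f=0 e=0 clk=1 a=0 h=1 b=1 c=0 g=1
t12.Δ2 f=0 e=0 clk=1 a=0 h=0 b=0 c=0 g=1
t12.Δ3 f=0 e=0 clk=1 a=0 h=0 b=0 c=1 g=1
t13.Δ0 f=0 e=0 clk=1 a=0 h=0 b=0 c=1 g=1
t13.Δ1 f=0 e=0 clk=0 a=0 h=0 b=0 c=1 g=1
t14.Δ0 f=0 e=0 clk=0 a=0 h=0 b=0 c=1 g=1
t14.Δ1 f=0 e=1 clk=1 a=0 h=0 b=0 c=1 g=1
t14.Δ2 f=0 e=1 clk=1 a=0 h=1 b=1 c=1 g=1
t14.Δ3 f=0 e=1 clk=1 a=0 h=1 b=1 c=0 g=1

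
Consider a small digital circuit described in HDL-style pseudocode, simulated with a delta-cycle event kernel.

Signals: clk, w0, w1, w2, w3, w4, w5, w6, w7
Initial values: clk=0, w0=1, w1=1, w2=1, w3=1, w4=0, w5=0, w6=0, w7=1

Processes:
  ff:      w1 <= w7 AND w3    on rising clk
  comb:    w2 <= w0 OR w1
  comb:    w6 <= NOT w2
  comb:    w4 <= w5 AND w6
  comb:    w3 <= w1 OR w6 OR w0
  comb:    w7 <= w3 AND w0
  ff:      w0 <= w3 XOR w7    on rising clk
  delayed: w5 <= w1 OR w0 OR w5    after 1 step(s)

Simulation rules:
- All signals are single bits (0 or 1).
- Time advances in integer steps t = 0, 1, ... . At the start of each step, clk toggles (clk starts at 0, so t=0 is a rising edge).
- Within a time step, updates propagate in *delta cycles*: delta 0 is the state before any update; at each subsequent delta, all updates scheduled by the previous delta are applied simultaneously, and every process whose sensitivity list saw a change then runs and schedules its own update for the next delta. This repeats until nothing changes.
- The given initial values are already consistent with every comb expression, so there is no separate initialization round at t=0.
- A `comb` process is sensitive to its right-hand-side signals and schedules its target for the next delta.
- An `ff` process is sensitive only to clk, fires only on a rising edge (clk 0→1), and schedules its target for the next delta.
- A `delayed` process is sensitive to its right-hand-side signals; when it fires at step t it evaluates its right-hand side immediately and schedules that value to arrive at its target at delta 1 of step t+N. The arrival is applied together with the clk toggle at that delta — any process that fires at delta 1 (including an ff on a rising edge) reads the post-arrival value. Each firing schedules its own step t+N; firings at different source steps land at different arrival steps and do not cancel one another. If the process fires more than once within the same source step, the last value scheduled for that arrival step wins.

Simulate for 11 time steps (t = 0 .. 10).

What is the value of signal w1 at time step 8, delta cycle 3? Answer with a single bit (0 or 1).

1

t=0 Δ0: w0=1 w1=1 w3=1 w6=0 clk=0 w4=0 w5=0 w2=1 w7=1
  Δ1: clk:0→1
  Δ2: w0:1→0
  Δ3: w7:1→0
  (3Δ to stable)
t=1 Δ0: w0=0 w1=1 w3=1 w6=0 clk=1 w4=0 w5=0 w2=1 w7=0
  Δ1: clk:1→0, w5:0→1
  (1Δ to stable)
t=2 Δ0: w0=0 w1=1 w3=1 w6=0 clk=0 w4=0 w5=1 w2=1 w7=0
  Δ1: clk:0→1
  Δ2: w0:0→1, w1:1→0
  Δ3: w7:0→1
  (3Δ to stable)
t=3 Δ0: w0=1 w1=0 w3=1 w6=0 clk=1 w4=0 w5=1 w2=1 w7=1
  Δ1: clk:1→0
  (1Δ to stable)
t=4 Δ0: w0=1 w1=0 w3=1 w6=0 clk=0 w4=0 w5=1 w2=1 w7=1
  Δ1: clk:0→1
  Δ2: w0:1→0, w1:0→1
  Δ3: w7:1→0
  (3Δ to stable)
t=5 Δ0: w0=0 w1=1 w3=1 w6=0 clk=1 w4=0 w5=1 w2=1 w7=0
  Δ1: clk:1→0
  (1Δ to stable)
t=6 Δ0: w0=0 w1=1 w3=1 w6=0 clk=0 w4=0 w5=1 w2=1 w7=0
  Δ1: clk:0→1
  Δ2: w0:0→1, w1:1→0
  Δ3: w7:0→1
  (3Δ to stable)
t=7 Δ0: w0=1 w1=0 w3=1 w6=0 clk=1 w4=0 w5=1 w2=1 w7=1
  Δ1: clk:1→0
  (1Δ to stable)
t=8 Δ0: w0=1 w1=0 w3=1 w6=0 clk=0 w4=0 w5=1 w2=1 w7=1
  Δ1: clk:0→1
  Δ2: w0:1→0, w1:0→1
  Δ3: w7:1→0
  (3Δ to stable)
t=9 Δ0: w0=0 w1=1 w3=1 w6=0 clk=1 w4=0 w5=1 w2=1 w7=0
  Δ1: clk:1→0
  (1Δ to stable)
t=10 Δ0: w0=0 w1=1 w3=1 w6=0 clk=0 w4=0 w5=1 w2=1 w7=0
  Δ1: clk:0→1
  Δ2: w0:0→1, w1:1→0
  Δ3: w7:0→1
  (3Δ to stable)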